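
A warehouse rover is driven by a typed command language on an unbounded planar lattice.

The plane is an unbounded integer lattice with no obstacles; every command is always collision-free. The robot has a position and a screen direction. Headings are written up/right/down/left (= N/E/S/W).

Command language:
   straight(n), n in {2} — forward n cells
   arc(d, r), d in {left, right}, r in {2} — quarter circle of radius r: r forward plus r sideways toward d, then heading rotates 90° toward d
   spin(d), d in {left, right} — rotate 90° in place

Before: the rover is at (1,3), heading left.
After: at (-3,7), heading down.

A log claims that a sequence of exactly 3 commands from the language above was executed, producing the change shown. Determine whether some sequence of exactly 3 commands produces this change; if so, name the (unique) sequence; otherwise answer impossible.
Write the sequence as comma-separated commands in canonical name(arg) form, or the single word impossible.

key: position moved to (-3,7) AND the heading swung to S — translation plus rotation needed
t0: at (1,3), heading left
1. arc(right, 2) → at (-1,5), heading up
2. arc(left, 2) → at (-3,7), heading left
3. spin(left) → at (-3,7), heading down
no other 3-command option fits: unique.

arc(right, 2), arc(left, 2), spin(left)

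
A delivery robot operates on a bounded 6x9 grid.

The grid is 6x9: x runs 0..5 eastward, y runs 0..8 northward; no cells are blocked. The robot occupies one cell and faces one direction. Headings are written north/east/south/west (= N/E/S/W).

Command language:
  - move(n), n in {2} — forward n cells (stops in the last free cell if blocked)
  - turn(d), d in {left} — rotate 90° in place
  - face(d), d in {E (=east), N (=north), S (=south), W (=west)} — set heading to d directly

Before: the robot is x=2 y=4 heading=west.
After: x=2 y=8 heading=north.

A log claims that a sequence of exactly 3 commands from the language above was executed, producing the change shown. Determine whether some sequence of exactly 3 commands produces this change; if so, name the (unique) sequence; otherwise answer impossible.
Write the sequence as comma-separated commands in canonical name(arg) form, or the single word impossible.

key: running move(2) before face(N) would end elsewhere — order is forced
t0: x=2 y=4 heading=west
1. face(N) → x=2 y=4 heading=north
2. move(2) → x=2 y=6 heading=north
3. move(2) → x=2 y=8 heading=north
no other 3-command option fits: unique.

face(N), move(2), move(2)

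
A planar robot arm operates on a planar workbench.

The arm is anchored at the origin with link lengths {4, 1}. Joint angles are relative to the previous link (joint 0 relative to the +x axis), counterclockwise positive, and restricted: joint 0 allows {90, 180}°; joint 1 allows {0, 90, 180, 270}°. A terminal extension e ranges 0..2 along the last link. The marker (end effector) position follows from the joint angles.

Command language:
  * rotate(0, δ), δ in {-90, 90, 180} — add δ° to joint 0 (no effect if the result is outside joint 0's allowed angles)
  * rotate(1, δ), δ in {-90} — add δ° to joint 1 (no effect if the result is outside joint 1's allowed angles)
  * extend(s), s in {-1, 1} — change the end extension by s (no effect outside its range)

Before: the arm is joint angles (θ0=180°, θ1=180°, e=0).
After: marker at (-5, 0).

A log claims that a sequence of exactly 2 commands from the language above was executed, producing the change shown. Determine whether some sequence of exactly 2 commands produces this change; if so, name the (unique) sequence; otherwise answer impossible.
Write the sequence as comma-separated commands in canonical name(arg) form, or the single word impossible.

t0: joint angles (θ0=180°, θ1=180°, e=0)
1. rotate(1, -90) → joint angles (θ0=180°, θ1=90°, e=0)
2. rotate(1, -90) → joint angles (θ0=180°, θ1=0°, e=0)
no other 2-command option fits: unique.

rotate(1, -90), rotate(1, -90)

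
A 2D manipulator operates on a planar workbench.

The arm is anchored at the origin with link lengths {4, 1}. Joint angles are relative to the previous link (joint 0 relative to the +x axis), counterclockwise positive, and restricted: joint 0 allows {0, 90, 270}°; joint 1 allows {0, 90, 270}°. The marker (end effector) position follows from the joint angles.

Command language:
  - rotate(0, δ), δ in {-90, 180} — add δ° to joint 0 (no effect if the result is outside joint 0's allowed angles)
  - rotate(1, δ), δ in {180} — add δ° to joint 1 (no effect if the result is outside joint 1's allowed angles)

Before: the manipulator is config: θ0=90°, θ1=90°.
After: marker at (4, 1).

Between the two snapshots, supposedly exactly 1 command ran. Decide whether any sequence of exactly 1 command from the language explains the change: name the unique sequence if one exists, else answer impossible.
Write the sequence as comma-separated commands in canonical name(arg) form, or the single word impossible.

t0: config: θ0=90°, θ1=90°
1. rotate(0, -90) → config: θ0=0°, θ1=90°
uniquely the one of 3 1-step routes that fits.

rotate(0, -90)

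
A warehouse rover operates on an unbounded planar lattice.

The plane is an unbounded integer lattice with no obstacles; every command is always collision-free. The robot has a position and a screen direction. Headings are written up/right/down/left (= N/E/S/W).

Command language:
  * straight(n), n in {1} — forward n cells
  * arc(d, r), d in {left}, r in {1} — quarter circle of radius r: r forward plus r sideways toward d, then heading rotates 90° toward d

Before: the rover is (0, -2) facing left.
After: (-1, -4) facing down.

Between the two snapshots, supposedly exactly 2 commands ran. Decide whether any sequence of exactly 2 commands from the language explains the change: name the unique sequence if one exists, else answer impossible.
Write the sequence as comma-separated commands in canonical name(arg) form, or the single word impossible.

arc(left, 1), straight(1)

key: position moved to (-1,-4) AND the heading swung to S — translation plus rotation needed
start: (0, -2) facing left
[1] after arc(left, 1): (-1, -3) facing down
[2] after straight(1): (-1, -4) facing down
no rival 2-sequence matches.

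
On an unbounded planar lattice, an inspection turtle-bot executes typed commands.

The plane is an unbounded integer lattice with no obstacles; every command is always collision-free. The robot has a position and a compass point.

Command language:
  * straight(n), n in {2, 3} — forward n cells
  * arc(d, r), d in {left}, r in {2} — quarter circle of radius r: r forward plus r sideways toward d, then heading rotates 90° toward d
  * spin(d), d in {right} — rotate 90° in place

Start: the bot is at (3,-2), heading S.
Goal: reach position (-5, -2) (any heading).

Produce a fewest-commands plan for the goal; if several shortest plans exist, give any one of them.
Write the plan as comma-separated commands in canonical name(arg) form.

spin(right), straight(2), straight(3), straight(3)

initial: at (3,-2), heading S
[1] after spin(right): at (3,-2), heading W
[2] after straight(2): at (1,-2), heading W
[3] after straight(3): at (-2,-2), heading W
[4] after straight(3): at (-5,-2), heading W
no 3-step plan works, so 4 is optimal.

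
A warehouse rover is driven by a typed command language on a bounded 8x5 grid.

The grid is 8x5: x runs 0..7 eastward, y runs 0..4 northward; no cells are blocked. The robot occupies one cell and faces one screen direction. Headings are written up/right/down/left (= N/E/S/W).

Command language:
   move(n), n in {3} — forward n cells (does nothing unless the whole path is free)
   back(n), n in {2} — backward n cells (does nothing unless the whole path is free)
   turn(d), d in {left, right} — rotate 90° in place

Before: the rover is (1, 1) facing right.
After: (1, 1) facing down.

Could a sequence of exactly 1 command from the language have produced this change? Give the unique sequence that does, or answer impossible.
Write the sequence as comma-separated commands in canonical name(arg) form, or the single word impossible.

turn(right)

key: parked at (1,1) the whole time — nothing moves the robot
begin: (1, 1) facing right
t=1 turn(right) ⇒ (1, 1) facing down
no rival 1-sequence matches.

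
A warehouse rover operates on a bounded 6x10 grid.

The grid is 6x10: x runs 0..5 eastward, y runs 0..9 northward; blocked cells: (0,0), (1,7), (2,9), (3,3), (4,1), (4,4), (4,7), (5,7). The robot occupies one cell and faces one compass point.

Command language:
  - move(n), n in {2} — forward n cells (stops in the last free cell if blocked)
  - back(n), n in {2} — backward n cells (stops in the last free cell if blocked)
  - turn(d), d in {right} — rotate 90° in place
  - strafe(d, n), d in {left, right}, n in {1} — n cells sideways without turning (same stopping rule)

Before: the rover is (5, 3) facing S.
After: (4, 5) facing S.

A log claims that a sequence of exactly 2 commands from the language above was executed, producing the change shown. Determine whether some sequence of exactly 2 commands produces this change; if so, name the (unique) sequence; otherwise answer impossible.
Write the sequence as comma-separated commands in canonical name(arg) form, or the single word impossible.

back(2), strafe(right, 1)

key: running strafe(right, 1) before back(2) would end elsewhere — order is forced
t0: (5, 3) facing S
1. back(2) → (5, 5) facing S
2. strafe(right, 1) → (4, 5) facing S
uniquely the one of 25 2-step routes that fits.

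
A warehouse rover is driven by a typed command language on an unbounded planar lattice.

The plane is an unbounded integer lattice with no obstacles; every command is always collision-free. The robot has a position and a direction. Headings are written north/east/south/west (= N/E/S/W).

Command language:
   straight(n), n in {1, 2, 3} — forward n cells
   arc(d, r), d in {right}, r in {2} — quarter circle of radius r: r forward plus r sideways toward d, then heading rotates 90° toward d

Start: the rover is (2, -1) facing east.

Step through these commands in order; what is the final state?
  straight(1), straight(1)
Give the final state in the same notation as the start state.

(4, -1) facing east

t0: (2, -1) facing east
[1] after straight(1): (3, -1) facing east
[2] after straight(1): (4, -1) facing east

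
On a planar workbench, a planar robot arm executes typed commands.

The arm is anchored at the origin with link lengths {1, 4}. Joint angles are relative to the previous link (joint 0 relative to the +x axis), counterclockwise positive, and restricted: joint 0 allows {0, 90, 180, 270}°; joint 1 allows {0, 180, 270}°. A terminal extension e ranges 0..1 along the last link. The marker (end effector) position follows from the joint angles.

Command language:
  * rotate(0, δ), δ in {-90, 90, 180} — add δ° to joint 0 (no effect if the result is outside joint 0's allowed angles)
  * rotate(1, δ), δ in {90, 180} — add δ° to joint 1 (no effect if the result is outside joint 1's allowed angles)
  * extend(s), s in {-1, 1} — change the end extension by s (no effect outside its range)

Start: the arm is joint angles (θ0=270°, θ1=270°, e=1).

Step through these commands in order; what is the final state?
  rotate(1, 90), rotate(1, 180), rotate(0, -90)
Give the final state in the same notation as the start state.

t0: joint angles (θ0=270°, θ1=270°, e=1)
1. rotate(1, 90) → joint angles (θ0=270°, θ1=0°, e=1)
2. rotate(1, 180) → joint angles (θ0=270°, θ1=180°, e=1)
3. rotate(0, -90) → joint angles (θ0=180°, θ1=180°, e=1)

joint angles (θ0=180°, θ1=180°, e=1)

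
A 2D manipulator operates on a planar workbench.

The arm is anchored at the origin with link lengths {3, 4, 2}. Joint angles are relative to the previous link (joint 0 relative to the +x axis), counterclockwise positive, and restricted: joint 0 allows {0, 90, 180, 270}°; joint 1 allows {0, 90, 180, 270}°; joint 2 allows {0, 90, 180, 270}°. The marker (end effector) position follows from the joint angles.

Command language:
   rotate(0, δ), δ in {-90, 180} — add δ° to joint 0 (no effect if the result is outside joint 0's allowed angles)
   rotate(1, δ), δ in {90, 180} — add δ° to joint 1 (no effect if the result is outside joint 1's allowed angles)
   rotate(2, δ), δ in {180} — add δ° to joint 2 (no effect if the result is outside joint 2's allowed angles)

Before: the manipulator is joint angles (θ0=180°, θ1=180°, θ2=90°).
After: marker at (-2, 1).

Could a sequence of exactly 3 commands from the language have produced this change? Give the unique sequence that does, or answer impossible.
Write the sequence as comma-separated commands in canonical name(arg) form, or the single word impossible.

initial: joint angles (θ0=180°, θ1=180°, θ2=90°)
1. rotate(0, -90) → joint angles (θ0=90°, θ1=180°, θ2=90°)
2. rotate(0, -90) → joint angles (θ0=0°, θ1=180°, θ2=90°)
3. rotate(0, -90) → joint angles (θ0=270°, θ1=180°, θ2=90°)
all 125 alternatives checked — unique.

rotate(0, -90), rotate(0, -90), rotate(0, -90)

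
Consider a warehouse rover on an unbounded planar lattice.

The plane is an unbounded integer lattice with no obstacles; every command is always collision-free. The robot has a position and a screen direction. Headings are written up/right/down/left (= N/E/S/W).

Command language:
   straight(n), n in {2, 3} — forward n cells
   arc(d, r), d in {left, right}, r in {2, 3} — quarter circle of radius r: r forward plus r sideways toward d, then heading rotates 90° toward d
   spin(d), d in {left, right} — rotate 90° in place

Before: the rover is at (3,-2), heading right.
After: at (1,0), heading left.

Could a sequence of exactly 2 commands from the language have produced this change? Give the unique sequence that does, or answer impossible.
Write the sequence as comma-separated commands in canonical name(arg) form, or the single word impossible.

key: running arc(left, 2) before spin(left) would end elsewhere — order is forced
from: at (3,-2), heading right
step 1 (spin(left)): at (3,-2), heading up
step 2 (arc(left, 2)): at (1,0), heading left
all 64 alternatives checked — unique.

spin(left), arc(left, 2)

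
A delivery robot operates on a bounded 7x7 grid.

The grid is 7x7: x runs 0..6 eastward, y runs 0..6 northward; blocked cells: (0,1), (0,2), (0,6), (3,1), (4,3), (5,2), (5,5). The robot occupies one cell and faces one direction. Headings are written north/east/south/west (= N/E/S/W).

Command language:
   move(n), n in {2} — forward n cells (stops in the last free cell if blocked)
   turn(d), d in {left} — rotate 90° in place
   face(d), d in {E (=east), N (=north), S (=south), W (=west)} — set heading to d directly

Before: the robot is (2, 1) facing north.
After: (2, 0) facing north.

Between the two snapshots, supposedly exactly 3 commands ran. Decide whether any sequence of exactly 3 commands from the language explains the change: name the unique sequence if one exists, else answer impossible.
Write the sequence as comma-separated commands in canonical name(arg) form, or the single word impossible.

key: running face(N) before face(S) would end elsewhere — order is forced
start: (2, 1) facing north
1. face(S) → (2, 1) facing south
2. move(2) → (2, 0) facing south
3. face(N) → (2, 0) facing north
no rival 3-sequence matches.

face(S), move(2), face(N)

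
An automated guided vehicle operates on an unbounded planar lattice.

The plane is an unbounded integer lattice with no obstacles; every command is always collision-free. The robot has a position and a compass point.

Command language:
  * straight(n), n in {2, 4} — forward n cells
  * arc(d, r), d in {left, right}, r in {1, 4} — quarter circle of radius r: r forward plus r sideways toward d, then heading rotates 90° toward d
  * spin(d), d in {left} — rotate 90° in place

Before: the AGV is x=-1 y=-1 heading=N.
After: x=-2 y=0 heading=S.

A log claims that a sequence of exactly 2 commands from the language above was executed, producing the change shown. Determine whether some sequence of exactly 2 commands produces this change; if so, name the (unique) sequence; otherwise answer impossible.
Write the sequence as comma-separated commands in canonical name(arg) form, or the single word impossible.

arc(left, 1), spin(left)

key: order matters: swapping arc(left, 1) and spin(left) lands elsewhere
begin: x=-1 y=-1 heading=N
1. arc(left, 1) → x=-2 y=0 heading=W
2. spin(left) → x=-2 y=0 heading=S
no rival 2-sequence matches.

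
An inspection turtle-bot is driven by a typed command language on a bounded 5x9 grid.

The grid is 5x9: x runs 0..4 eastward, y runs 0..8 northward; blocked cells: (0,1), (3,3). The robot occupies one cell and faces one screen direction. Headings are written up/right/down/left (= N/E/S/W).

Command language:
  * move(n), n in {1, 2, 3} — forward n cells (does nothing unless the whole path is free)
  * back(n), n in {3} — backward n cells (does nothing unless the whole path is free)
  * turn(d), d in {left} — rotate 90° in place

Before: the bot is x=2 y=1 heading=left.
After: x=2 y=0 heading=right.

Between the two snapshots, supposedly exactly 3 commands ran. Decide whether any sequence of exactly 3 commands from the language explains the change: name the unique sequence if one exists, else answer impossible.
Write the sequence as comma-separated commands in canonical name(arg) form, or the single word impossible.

turn(left), move(1), turn(left)

key: position moved to (2,0) AND the heading swung to E — translation plus rotation needed
initial: x=2 y=1 heading=left
[1] after turn(left): x=2 y=1 heading=down
[2] after move(1): x=2 y=0 heading=down
[3] after turn(left): x=2 y=0 heading=right
uniquely the one of 125 3-step routes that fits.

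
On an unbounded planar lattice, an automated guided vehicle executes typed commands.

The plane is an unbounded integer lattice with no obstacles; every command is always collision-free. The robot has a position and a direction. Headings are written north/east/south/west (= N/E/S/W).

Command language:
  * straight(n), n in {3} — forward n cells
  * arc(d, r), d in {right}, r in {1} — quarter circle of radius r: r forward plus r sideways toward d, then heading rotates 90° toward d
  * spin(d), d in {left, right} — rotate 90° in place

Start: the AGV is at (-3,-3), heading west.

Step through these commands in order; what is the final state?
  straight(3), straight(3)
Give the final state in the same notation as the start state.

at (-9,-3), heading west

from: at (-3,-3), heading west
t=1 straight(3) ⇒ at (-6,-3), heading west
t=2 straight(3) ⇒ at (-9,-3), heading west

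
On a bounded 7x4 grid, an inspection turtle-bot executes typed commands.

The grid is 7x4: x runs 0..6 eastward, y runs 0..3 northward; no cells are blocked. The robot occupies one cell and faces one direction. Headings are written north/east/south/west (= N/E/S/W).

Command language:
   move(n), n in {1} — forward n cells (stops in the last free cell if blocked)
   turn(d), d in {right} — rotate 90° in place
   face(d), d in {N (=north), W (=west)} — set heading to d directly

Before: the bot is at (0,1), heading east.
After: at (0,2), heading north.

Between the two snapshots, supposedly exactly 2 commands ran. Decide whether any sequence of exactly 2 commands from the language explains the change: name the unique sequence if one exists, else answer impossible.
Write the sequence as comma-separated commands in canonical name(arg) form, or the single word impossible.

face(N), move(1)

key: order matters: swapping face(N) and move(1) lands elsewhere
from: at (0,1), heading east
[1] after face(N): at (0,1), heading north
[2] after move(1): at (0,2), heading north
all 16 alternatives checked — unique.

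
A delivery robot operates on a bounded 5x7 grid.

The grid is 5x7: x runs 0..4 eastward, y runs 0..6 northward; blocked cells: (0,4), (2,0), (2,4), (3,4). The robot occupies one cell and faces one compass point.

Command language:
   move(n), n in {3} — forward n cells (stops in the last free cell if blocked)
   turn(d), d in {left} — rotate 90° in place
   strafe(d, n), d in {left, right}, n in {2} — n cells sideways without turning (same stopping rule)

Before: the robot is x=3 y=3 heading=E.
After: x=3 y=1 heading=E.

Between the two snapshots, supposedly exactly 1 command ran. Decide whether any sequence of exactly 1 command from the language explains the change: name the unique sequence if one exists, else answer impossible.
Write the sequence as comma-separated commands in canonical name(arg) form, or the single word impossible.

strafe(right, 2)

key: still facing E — the one step turns nothing
from: x=3 y=3 heading=E
t=1 strafe(right, 2) ⇒ x=3 y=1 heading=E
no other 1-command option fits: unique.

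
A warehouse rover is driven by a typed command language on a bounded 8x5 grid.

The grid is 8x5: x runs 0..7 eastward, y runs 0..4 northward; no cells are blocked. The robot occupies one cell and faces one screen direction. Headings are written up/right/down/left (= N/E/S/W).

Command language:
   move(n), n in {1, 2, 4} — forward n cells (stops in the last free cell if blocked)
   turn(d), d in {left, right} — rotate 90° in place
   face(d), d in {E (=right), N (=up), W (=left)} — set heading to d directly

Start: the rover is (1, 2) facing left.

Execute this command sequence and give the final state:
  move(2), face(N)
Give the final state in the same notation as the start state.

start: (1, 2) facing left
t=1 move(2) ⇒ (0, 2) facing left
t=2 face(N) ⇒ (0, 2) facing up

(0, 2) facing up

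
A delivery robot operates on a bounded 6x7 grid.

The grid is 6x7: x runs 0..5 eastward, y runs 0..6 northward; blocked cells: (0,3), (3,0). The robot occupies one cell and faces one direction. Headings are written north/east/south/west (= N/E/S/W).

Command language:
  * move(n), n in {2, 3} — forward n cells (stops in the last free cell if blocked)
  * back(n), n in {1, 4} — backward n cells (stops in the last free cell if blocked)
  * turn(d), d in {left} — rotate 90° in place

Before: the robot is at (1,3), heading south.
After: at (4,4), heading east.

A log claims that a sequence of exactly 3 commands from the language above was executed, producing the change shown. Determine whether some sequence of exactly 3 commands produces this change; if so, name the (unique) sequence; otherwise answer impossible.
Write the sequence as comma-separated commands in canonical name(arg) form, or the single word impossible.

back(1), turn(left), move(3)

key: order matters: swapping back(1) and move(3) lands elsewhere
initial: at (1,3), heading south
[1] after back(1): at (1,4), heading south
[2] after turn(left): at (1,4), heading east
[3] after move(3): at (4,4), heading east
no rival 3-sequence matches.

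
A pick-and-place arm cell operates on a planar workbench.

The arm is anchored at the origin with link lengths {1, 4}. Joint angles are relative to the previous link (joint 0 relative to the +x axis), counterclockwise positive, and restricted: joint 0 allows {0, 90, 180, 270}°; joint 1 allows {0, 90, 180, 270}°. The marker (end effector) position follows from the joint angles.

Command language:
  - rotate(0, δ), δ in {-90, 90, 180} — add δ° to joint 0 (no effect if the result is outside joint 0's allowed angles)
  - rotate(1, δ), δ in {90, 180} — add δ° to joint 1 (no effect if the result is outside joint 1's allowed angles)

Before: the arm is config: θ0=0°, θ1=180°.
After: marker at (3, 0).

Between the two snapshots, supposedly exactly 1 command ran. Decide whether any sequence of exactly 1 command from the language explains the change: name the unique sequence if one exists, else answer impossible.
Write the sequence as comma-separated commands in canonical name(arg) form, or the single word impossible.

start: config: θ0=0°, θ1=180°
step 1 (rotate(0, 180)): config: θ0=180°, θ1=180°
all 5 alternatives checked — unique.

rotate(0, 180)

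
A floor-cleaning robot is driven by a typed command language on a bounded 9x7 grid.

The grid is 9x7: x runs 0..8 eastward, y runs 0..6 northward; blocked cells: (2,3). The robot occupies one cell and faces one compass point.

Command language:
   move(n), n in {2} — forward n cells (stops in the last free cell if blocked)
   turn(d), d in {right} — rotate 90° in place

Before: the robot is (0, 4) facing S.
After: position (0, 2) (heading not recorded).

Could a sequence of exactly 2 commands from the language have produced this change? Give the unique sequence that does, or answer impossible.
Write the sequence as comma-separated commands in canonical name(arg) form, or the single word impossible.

move(2), turn(right)

key: running turn(right) before move(2) would end elsewhere — order is forced
from: (0, 4) facing S
[1] after move(2): (0, 2) facing S
[2] after turn(right): (0, 2) facing W
all 4 alternatives checked — unique.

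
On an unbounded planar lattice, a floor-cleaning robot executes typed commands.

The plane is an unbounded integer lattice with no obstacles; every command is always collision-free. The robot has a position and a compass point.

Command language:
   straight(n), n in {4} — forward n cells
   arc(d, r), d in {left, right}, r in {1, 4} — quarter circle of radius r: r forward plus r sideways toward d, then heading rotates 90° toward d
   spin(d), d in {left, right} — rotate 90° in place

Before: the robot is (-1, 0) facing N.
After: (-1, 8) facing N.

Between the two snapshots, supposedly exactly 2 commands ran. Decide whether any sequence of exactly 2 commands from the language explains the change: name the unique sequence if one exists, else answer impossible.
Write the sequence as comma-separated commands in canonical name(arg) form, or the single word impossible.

straight(4), straight(4)

key: heading stays N — no command in the sequence turns
t0: (-1, 0) facing N
[1] after straight(4): (-1, 4) facing N
[2] after straight(4): (-1, 8) facing N
uniquely the one of 49 2-step routes that fits.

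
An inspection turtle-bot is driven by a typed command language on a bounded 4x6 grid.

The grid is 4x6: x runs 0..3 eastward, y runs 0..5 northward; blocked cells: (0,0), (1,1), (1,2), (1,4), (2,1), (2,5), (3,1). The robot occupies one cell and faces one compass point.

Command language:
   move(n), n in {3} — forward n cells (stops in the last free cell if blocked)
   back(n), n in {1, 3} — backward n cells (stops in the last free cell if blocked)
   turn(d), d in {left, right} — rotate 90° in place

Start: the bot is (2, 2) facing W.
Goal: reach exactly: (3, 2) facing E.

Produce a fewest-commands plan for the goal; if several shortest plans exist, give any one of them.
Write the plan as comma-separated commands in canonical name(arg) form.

turn(right), turn(right), move(3)

start: (2, 2) facing W
[1] after turn(right): (2, 2) facing N
[2] after turn(right): (2, 2) facing E
[3] after move(3): (3, 2) facing E
shorter routes all fall short; 3 is best.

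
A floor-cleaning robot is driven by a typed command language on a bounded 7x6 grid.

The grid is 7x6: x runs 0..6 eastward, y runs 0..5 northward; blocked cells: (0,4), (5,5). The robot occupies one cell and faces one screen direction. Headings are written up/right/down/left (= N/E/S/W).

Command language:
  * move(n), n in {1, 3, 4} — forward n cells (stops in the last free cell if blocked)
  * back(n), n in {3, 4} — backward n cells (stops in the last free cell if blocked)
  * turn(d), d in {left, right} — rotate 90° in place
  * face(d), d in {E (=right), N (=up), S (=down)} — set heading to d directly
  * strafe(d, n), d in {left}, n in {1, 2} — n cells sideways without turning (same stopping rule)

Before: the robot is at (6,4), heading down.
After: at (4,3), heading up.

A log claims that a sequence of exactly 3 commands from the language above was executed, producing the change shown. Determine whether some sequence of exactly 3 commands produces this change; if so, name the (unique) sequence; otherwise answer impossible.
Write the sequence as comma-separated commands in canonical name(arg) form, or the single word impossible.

move(1), face(N), strafe(left, 2)

key: order matters: swapping move(1) and strafe(left, 2) lands elsewhere
initial: at (6,4), heading down
1. move(1) → at (6,3), heading down
2. face(N) → at (6,3), heading up
3. strafe(left, 2) → at (4,3), heading up
uniquely the one of 1728 3-step routes that fits.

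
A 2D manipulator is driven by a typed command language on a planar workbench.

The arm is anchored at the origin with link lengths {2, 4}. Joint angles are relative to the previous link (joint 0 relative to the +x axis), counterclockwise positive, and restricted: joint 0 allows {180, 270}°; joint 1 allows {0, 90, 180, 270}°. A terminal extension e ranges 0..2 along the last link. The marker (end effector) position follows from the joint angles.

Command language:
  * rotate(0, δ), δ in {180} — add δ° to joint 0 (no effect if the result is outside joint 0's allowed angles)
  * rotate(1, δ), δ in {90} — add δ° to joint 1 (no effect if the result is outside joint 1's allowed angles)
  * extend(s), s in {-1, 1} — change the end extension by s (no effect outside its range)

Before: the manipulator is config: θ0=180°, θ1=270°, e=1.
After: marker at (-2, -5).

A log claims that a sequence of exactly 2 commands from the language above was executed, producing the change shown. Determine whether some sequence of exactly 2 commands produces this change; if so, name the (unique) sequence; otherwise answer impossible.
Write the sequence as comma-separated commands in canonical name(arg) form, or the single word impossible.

rotate(1, 90), rotate(1, 90)

from: config: θ0=180°, θ1=270°, e=1
step 1 (rotate(1, 90)): config: θ0=180°, θ1=0°, e=1
step 2 (rotate(1, 90)): config: θ0=180°, θ1=90°, e=1
no rival 2-sequence matches.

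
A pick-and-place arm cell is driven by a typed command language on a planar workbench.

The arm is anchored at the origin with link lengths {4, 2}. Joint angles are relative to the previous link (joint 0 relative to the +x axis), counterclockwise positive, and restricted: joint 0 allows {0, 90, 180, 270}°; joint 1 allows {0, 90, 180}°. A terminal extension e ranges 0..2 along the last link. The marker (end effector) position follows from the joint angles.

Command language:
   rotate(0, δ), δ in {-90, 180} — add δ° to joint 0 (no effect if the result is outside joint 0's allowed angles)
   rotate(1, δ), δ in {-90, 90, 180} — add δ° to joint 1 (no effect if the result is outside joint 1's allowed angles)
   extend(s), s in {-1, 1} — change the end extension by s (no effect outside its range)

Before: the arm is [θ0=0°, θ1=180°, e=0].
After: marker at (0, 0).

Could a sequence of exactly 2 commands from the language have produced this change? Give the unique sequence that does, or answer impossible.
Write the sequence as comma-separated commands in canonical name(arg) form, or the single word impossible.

start: [θ0=0°, θ1=180°, e=0]
t=1 extend(1) ⇒ [θ0=0°, θ1=180°, e=1]
t=2 extend(1) ⇒ [θ0=0°, θ1=180°, e=2]
uniquely the one of 49 2-step routes that fits.

extend(1), extend(1)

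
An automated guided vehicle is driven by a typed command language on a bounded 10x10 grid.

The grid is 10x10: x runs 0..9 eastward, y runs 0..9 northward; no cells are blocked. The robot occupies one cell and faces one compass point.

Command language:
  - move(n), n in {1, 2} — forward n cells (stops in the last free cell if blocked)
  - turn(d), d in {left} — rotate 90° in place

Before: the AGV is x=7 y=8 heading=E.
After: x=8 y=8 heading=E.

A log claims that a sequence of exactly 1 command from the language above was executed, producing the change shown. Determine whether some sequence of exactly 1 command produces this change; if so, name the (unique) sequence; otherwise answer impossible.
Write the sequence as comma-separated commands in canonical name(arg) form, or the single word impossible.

key: heading stays E — the single command does not turn
from: x=7 y=8 heading=E
step 1 (move(1)): x=8 y=8 heading=E
all 3 alternatives checked — unique.

move(1)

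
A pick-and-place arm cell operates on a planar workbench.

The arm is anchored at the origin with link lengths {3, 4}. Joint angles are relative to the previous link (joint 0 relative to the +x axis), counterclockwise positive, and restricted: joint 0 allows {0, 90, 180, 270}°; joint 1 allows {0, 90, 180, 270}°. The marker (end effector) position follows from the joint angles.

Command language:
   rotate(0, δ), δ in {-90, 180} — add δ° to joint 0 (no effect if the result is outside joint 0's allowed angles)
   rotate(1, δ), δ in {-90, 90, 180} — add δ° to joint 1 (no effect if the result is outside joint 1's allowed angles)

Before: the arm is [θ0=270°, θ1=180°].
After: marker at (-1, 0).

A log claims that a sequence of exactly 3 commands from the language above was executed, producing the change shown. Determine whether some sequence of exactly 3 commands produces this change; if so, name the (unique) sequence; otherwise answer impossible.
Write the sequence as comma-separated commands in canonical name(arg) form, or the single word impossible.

initial: [θ0=270°, θ1=180°]
1. rotate(0, -90) → [θ0=180°, θ1=180°]
2. rotate(0, -90) → [θ0=90°, θ1=180°]
3. rotate(0, -90) → [θ0=0°, θ1=180°]
no other 3-command option fits: unique.

rotate(0, -90), rotate(0, -90), rotate(0, -90)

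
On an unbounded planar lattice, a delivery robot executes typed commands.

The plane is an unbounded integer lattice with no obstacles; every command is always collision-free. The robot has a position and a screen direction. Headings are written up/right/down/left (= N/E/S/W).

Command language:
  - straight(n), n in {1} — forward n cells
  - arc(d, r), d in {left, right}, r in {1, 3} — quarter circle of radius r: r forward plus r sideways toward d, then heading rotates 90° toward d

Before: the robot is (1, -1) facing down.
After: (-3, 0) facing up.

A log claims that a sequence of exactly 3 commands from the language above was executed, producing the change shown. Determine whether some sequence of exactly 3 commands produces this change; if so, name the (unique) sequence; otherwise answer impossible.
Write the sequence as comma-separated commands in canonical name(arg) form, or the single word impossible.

key: running arc(right, 3) before straight(1) would end elsewhere — order is forced
from: (1, -1) facing down
t=1 straight(1) ⇒ (1, -2) facing down
t=2 arc(right, 1) ⇒ (0, -3) facing left
t=3 arc(right, 3) ⇒ (-3, 0) facing up
uniquely the one of 125 3-step routes that fits.

straight(1), arc(right, 1), arc(right, 3)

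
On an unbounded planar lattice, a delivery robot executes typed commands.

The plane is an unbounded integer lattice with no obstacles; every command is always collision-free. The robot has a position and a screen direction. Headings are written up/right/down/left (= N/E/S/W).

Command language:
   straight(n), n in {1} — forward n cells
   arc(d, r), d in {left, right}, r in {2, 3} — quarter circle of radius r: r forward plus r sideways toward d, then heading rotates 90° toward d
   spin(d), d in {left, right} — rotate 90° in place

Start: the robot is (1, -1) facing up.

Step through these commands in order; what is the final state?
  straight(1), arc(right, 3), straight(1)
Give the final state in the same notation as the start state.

(5, 3) facing right

start: (1, -1) facing up
1. straight(1) → (1, 0) facing up
2. arc(right, 3) → (4, 3) facing right
3. straight(1) → (5, 3) facing right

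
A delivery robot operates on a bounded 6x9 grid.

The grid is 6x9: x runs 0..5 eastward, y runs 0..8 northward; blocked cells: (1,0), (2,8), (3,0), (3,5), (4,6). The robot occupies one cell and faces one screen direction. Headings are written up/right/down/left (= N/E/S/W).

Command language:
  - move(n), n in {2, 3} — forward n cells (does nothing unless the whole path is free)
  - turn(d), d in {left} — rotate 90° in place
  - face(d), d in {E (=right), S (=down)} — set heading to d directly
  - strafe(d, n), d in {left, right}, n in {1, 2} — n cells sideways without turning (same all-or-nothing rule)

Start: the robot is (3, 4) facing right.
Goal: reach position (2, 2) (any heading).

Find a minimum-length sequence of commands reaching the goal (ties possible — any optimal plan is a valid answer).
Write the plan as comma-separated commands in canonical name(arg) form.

face(S), move(2), strafe(right, 1)

initial: (3, 4) facing right
t=1 face(S) ⇒ (3, 4) facing down
t=2 move(2) ⇒ (3, 2) facing down
t=3 strafe(right, 1) ⇒ (2, 2) facing down
minimal: 3 command(s), checked below 3.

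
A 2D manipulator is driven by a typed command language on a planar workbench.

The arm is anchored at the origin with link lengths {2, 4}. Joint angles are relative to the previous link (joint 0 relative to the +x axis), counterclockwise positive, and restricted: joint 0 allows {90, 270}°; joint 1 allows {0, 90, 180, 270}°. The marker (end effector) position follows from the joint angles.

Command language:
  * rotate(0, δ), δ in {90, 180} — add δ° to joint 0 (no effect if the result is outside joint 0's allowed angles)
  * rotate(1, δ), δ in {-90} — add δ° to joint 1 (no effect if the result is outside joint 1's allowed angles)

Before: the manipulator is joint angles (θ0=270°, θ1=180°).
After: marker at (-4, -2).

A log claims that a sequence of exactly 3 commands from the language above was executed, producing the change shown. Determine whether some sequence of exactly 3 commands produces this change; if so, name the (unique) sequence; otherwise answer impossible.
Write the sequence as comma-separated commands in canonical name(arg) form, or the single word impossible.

t0: joint angles (θ0=270°, θ1=180°)
t=1 rotate(1, -90) ⇒ joint angles (θ0=270°, θ1=90°)
t=2 rotate(1, -90) ⇒ joint angles (θ0=270°, θ1=0°)
t=3 rotate(1, -90) ⇒ joint angles (θ0=270°, θ1=270°)
no rival 3-sequence matches.

rotate(1, -90), rotate(1, -90), rotate(1, -90)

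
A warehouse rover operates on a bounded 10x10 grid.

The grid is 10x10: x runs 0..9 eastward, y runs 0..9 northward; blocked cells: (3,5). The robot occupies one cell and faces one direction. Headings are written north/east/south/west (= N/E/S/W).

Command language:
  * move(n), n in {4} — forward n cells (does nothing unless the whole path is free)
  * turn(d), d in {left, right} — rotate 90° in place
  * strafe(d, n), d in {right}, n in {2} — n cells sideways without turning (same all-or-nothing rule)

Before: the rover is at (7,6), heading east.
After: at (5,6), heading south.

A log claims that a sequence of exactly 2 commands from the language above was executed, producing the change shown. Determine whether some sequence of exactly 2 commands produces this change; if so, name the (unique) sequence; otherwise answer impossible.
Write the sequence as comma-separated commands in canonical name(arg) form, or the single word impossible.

key: cell and facing (now S) both changed — the 2 commands mix motion and turning
start: at (7,6), heading east
1. turn(right) → at (7,6), heading south
2. strafe(right, 2) → at (5,6), heading south
uniquely the one of 16 2-step routes that fits.

turn(right), strafe(right, 2)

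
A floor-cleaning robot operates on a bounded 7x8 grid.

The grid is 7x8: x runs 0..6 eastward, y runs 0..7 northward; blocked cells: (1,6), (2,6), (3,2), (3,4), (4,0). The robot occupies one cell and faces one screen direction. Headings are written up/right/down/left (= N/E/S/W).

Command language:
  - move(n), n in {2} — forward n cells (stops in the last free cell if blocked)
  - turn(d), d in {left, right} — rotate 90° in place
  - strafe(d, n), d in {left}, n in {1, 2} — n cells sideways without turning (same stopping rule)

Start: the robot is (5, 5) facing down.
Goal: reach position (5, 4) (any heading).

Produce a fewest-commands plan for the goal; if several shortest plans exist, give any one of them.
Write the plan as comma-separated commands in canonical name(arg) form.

turn(right), strafe(left, 1)

from: (5, 5) facing down
1. turn(right) → (5, 5) facing left
2. strafe(left, 1) → (5, 4) facing left
nothing shorter than 2 reaches the goal.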